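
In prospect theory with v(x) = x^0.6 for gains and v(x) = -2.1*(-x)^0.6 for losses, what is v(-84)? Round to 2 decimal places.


Since x = -84 < 0, use v(x) = -lambda*(-x)^alpha
(-x) = 84
84^0.6 = 14.2747
v(-84) = -2.1 * 14.2747
= -29.98


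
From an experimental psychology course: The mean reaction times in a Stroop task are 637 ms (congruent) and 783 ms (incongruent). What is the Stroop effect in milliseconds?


Stroop effect = RT(incongruent) - RT(congruent)
= 783 - 637
= 146 ms


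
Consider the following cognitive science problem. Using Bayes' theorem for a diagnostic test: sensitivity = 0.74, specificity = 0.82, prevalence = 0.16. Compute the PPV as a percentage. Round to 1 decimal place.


PPV = (sens * prev) / (sens * prev + (1-spec) * (1-prev))
Numerator = 0.74 * 0.16 = 0.1184
P(positive and no disease) = (1 - spec) * (1 - prev) = (1 - 0.82) * (1 - 0.16) = 0.1512
Denominator = 0.1184 + 0.1512 = 0.2696
PPV = 0.1184 / 0.2696 = 0.439169
As percentage = 43.9


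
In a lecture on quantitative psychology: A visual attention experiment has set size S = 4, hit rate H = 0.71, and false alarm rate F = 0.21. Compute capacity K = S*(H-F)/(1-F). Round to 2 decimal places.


K = S * (H - F) / (1 - F)
H - F = 0.5
1 - F = 0.79
K = 4 * 0.5 / 0.79
= 2.53


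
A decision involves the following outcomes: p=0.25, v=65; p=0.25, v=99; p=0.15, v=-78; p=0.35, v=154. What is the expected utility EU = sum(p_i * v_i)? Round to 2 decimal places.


EU = sum(p_i * v_i)
0.25 * 65 = 16.25
0.25 * 99 = 24.75
0.15 * -78 = -11.7
0.35 * 154 = 53.9
EU = 16.25 + 24.75 + -11.7 + 53.9
= 83.20


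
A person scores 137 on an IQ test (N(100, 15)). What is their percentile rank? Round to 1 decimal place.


z = (IQ - mean) / SD
z = (137 - 100) / 15 = 2.4667
Percentile = Phi(2.4667) * 100
Phi(2.4667) = 0.993182
= 99.3


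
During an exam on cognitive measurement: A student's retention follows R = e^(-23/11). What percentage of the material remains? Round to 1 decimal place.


R = e^(-t/S)
-t/S = -23/11 = -2.090909
R = e^(-2.090909) = 0.123575
Percentage = 0.123575 * 100
= 12.4


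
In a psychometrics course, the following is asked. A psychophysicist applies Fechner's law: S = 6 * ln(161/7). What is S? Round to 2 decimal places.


S = 6 * ln(161/7)
I/I0 = 23.0
ln(23.0) = 3.1355
S = 6 * 3.1355
= 18.81


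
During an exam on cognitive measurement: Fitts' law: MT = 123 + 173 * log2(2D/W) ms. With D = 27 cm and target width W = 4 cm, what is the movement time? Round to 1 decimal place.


MT = 123 + 173 * log2(2*27/4)
2D/W = 13.5
log2(13.5) = 3.7549
MT = 123 + 173 * 3.7549
= 772.6 ms


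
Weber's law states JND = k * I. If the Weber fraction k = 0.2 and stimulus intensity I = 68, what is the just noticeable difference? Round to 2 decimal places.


JND = k * I
JND = 0.2 * 68
= 13.60


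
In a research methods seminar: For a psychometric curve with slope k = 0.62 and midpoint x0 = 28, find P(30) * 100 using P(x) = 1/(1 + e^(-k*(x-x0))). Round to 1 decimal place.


P(x) = 1/(1 + e^(-0.62*(30 - 28)))
Exponent = -0.62 * 2 = -1.24
e^(-1.24) = 0.289384
P = 1/(1 + 0.289384) = 0.775564
Percentage = 77.6


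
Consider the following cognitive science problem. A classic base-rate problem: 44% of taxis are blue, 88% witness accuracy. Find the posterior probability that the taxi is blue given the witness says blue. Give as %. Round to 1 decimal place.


P(blue | says blue) = P(says blue | blue)*P(blue) / [P(says blue | blue)*P(blue) + P(says blue | not blue)*P(not blue)]
Numerator = 0.88 * 0.44 = 0.3872
False identification = 0.12 * 0.56 = 0.0672
P = 0.3872 / (0.3872 + 0.0672)
= 0.3872 / 0.4544
As percentage = 85.2


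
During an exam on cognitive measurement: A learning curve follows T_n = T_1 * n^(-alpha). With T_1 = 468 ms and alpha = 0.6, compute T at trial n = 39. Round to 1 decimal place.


T_n = 468 * 39^(-0.6)
39^(-0.6) = 0.11101
T_n = 468 * 0.11101
= 52.0 ms


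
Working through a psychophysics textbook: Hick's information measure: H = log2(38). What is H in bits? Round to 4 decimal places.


H = log2(n)
H = log2(38)
= 5.2479


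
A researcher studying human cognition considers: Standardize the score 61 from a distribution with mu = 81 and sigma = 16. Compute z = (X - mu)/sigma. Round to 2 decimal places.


z = (X - mu) / sigma
= (61 - 81) / 16
= -20 / 16
= -1.25


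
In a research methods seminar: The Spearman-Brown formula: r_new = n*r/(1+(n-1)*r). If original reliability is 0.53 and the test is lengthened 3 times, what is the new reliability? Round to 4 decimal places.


r_new = n*r / (1 + (n-1)*r)
Numerator = 3 * 0.53 = 1.59
Denominator = 1 + 2 * 0.53 = 2.06
r_new = 1.59 / 2.06
= 0.7718


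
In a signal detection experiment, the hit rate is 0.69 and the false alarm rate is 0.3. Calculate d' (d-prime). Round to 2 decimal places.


d' = z(HR) - z(FAR)
z(0.69) = 0.4959
z(0.3) = -0.5244
d' = 0.4959 - -0.5244
= 1.02


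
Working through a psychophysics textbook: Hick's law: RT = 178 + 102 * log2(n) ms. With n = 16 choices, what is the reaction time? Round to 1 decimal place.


RT = 178 + 102 * log2(16)
log2(16) = 4.0
RT = 178 + 102 * 4.0
= 178 + 408.0
= 586.0 ms


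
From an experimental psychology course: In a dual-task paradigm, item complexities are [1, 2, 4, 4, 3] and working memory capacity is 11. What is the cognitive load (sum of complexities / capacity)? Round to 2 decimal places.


Total complexity = 1 + 2 + 4 + 4 + 3 = 14
Load = total / capacity = 14 / 11
= 1.27


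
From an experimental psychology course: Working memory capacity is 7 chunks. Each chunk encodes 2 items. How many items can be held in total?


Total items = chunks * items_per_chunk
= 7 * 2
= 14


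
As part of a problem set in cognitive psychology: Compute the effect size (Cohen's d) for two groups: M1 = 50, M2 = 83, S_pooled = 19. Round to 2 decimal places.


Cohen's d = (M1 - M2) / S_pooled
= (50 - 83) / 19
= -33 / 19
= -1.74


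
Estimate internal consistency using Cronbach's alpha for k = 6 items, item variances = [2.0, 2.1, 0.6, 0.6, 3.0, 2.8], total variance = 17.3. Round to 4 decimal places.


alpha = (k/(k-1)) * (1 - sum(s_i^2)/s_total^2)
sum(item variances) = 11.1
k/(k-1) = 6/5 = 1.2
1 - 11.1/17.3 = 1 - 0.641618 = 0.358382
alpha = 1.2 * 0.358382
= 0.4301


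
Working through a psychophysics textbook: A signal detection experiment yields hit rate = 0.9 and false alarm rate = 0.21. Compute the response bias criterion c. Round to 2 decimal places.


c = -0.5 * (z(HR) + z(FAR))
z(0.9) = 1.2816
z(0.21) = -0.8064
c = -0.5 * (1.2816 + -0.8064)
= -0.5 * 0.4752
= -0.24


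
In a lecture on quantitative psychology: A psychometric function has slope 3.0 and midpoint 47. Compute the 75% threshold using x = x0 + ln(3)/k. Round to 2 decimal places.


At P = 0.75: 0.75 = 1/(1 + e^(-k*(x-x0)))
Solving: e^(-k*(x-x0)) = 1/3
x = x0 + ln(3)/k
ln(3) = 1.0986
x = 47 + 1.0986/3.0
= 47 + 0.3662
= 47.37


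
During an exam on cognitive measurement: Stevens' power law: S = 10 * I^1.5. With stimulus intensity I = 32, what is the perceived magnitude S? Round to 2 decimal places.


S = 10 * 32^1.5
32^1.5 = 181.0193
S = 10 * 181.0193
= 1810.19


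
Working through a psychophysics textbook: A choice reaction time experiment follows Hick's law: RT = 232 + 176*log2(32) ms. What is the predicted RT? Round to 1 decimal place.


RT = 232 + 176 * log2(32)
log2(32) = 5.0
RT = 232 + 176 * 5.0
= 232 + 880.0
= 1112.0 ms


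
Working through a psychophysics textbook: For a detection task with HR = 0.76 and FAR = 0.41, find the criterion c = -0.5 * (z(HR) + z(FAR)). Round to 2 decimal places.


c = -0.5 * (z(HR) + z(FAR))
z(0.76) = 0.7063
z(0.41) = -0.2275
c = -0.5 * (0.7063 + -0.2275)
= -0.5 * 0.4788
= -0.24


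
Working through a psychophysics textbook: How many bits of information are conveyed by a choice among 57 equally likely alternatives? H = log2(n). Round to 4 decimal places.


H = log2(n)
H = log2(57)
= 5.8329


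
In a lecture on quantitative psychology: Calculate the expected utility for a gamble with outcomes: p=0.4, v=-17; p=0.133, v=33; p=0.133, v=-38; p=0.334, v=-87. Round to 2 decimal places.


EU = sum(p_i * v_i)
0.4 * -17 = -6.8
0.133 * 33 = 4.389
0.133 * -38 = -5.054
0.334 * -87 = -29.058
EU = -6.8 + 4.389 + -5.054 + -29.058
= -36.52


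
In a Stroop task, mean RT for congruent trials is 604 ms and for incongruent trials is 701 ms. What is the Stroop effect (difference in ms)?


Stroop effect = RT(incongruent) - RT(congruent)
= 701 - 604
= 97 ms


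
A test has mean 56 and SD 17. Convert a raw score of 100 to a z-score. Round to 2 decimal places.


z = (X - mu) / sigma
= (100 - 56) / 17
= 44 / 17
= 2.59


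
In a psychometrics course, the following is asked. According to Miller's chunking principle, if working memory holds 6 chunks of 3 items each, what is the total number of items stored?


Total items = chunks * items_per_chunk
= 6 * 3
= 18


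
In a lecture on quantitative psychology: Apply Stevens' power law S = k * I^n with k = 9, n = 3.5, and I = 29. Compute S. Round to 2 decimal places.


S = 9 * 29^3.5
29^3.5 = 131338.7845
S = 9 * 131338.7845
= 1182049.06


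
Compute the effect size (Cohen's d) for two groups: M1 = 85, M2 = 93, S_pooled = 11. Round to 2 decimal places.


Cohen's d = (M1 - M2) / S_pooled
= (85 - 93) / 11
= -8 / 11
= -0.73


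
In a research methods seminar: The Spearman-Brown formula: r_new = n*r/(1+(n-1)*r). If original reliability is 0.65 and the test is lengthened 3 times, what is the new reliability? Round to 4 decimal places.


r_new = n*r / (1 + (n-1)*r)
Numerator = 3 * 0.65 = 1.95
Denominator = 1 + 2 * 0.65 = 2.3
r_new = 1.95 / 2.3
= 0.8478


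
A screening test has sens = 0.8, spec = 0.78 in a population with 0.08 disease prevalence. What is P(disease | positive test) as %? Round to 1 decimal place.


PPV = (sens * prev) / (sens * prev + (1-spec) * (1-prev))
Numerator = 0.8 * 0.08 = 0.064
P(positive and no disease) = (1 - spec) * (1 - prev) = (1 - 0.78) * (1 - 0.08) = 0.2024
Denominator = 0.064 + 0.2024 = 0.2664
PPV = 0.064 / 0.2664 = 0.24024
As percentage = 24.0


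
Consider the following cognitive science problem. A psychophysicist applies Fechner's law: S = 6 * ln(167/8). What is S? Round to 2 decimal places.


S = 6 * ln(167/8)
I/I0 = 20.875
ln(20.875) = 3.0386
S = 6 * 3.0386
= 18.23


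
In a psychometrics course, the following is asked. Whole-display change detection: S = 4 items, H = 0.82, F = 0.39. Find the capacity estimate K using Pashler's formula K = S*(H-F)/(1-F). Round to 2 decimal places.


K = S * (H - F) / (1 - F)
H - F = 0.43
1 - F = 0.61
K = 4 * 0.43 / 0.61
= 2.82


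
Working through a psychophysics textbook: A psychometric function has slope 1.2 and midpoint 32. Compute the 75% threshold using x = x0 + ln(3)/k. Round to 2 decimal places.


At P = 0.75: 0.75 = 1/(1 + e^(-k*(x-x0)))
Solving: e^(-k*(x-x0)) = 1/3
x = x0 + ln(3)/k
ln(3) = 1.0986
x = 32 + 1.0986/1.2
= 32 + 0.9155
= 32.92


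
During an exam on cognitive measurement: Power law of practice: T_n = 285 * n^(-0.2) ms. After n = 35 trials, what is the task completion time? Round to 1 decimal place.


T_n = 285 * 35^(-0.2)
35^(-0.2) = 0.491119
T_n = 285 * 0.491119
= 140.0 ms


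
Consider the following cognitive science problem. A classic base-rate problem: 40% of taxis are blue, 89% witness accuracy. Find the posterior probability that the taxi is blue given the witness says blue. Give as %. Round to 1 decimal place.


P(blue | says blue) = P(says blue | blue)*P(blue) / [P(says blue | blue)*P(blue) + P(says blue | not blue)*P(not blue)]
Numerator = 0.89 * 0.4 = 0.356
False identification = 0.11 * 0.6 = 0.066
P = 0.356 / (0.356 + 0.066)
= 0.356 / 0.422
As percentage = 84.4


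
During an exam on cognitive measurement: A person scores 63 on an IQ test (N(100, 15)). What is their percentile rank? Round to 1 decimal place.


z = (IQ - mean) / SD
z = (63 - 100) / 15 = -2.4667
Percentile = Phi(-2.4667) * 100
Phi(-2.4667) = 0.006818
= 0.7


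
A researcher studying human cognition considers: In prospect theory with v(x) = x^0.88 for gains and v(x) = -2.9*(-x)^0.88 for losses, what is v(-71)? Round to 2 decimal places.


Since x = -71 < 0, use v(x) = -lambda*(-x)^alpha
(-x) = 71
71^0.88 = 42.5704
v(-71) = -2.9 * 42.5704
= -123.45


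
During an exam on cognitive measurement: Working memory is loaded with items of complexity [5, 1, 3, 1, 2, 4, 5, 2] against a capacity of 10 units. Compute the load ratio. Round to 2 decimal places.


Total complexity = 5 + 1 + 3 + 1 + 2 + 4 + 5 + 2 = 23
Load = total / capacity = 23 / 10
= 2.30


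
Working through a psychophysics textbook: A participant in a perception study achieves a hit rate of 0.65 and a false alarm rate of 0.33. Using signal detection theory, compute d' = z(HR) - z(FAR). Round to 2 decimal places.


d' = z(HR) - z(FAR)
z(0.65) = 0.3853
z(0.33) = -0.4399
d' = 0.3853 - -0.4399
= 0.83


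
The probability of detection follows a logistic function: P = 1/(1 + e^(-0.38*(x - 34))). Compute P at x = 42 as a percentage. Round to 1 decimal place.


P(x) = 1/(1 + e^(-0.38*(42 - 34)))
Exponent = -0.38 * 8 = -3.04
e^(-3.04) = 0.047835
P = 1/(1 + 0.047835) = 0.954349
Percentage = 95.4


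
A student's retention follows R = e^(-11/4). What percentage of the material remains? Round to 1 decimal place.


R = e^(-t/S)
-t/S = -11/4 = -2.75
R = e^(-2.75) = 0.063928
Percentage = 0.063928 * 100
= 6.4


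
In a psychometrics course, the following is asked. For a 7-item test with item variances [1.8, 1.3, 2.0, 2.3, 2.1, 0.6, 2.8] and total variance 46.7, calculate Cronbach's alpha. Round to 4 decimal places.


alpha = (k/(k-1)) * (1 - sum(s_i^2)/s_total^2)
sum(item variances) = 12.9
k/(k-1) = 7/6 = 1.166667
1 - 12.9/46.7 = 1 - 0.276231 = 0.723769
alpha = 1.166667 * 0.723769
= 0.8444


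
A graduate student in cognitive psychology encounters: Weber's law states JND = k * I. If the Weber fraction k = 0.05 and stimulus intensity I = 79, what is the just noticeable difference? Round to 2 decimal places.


JND = k * I
JND = 0.05 * 79
= 3.95


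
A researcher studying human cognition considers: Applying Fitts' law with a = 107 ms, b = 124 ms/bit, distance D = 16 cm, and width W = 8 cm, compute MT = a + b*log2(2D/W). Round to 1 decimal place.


MT = 107 + 124 * log2(2*16/8)
2D/W = 4.0
log2(4.0) = 2.0
MT = 107 + 124 * 2.0
= 355.0 ms


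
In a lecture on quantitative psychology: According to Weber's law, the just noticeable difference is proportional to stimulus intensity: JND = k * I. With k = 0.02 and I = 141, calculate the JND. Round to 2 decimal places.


JND = k * I
JND = 0.02 * 141
= 2.82


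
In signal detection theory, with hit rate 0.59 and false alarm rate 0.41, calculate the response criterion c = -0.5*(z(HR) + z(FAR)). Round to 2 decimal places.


c = -0.5 * (z(HR) + z(FAR))
z(0.59) = 0.2275
z(0.41) = -0.2275
c = -0.5 * (0.2275 + -0.2275)
= -0.5 * 0.0
= 0.00


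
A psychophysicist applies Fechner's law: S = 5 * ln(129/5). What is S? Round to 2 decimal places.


S = 5 * ln(129/5)
I/I0 = 25.8
ln(25.8) = 3.2504
S = 5 * 3.2504
= 16.25


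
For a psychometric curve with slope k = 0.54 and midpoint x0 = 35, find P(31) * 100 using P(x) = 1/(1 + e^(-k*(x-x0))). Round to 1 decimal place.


P(x) = 1/(1 + e^(-0.54*(31 - 35)))
Exponent = -0.54 * -4 = 2.16
e^(2.16) = 8.671138
P = 1/(1 + 8.671138) = 0.1034
Percentage = 10.3


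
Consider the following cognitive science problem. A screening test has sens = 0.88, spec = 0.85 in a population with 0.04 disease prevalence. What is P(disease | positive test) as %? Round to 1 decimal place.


PPV = (sens * prev) / (sens * prev + (1-spec) * (1-prev))
Numerator = 0.88 * 0.04 = 0.0352
P(positive and no disease) = (1 - spec) * (1 - prev) = (1 - 0.85) * (1 - 0.04) = 0.144
Denominator = 0.0352 + 0.144 = 0.1792
PPV = 0.0352 / 0.1792 = 0.196429
As percentage = 19.6


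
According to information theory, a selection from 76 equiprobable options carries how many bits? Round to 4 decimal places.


H = log2(n)
H = log2(76)
= 6.2479


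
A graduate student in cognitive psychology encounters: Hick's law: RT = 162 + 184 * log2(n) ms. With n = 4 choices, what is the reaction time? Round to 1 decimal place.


RT = 162 + 184 * log2(4)
log2(4) = 2.0
RT = 162 + 184 * 2.0
= 162 + 368.0
= 530.0 ms


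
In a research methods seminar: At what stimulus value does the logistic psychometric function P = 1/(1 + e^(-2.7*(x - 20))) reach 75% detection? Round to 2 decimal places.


At P = 0.75: 0.75 = 1/(1 + e^(-k*(x-x0)))
Solving: e^(-k*(x-x0)) = 1/3
x = x0 + ln(3)/k
ln(3) = 1.0986
x = 20 + 1.0986/2.7
= 20 + 0.4069
= 20.41


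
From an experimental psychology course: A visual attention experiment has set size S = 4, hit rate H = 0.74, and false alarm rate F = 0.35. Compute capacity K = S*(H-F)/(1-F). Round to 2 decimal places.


K = S * (H - F) / (1 - F)
H - F = 0.39
1 - F = 0.65
K = 4 * 0.39 / 0.65
= 2.40


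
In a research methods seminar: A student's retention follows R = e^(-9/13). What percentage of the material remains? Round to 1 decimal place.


R = e^(-t/S)
-t/S = -9/13 = -0.692308
R = e^(-0.692308) = 0.50042
Percentage = 0.50042 * 100
= 50.0


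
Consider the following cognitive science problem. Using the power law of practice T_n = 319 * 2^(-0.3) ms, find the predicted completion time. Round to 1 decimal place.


T_n = 319 * 2^(-0.3)
2^(-0.3) = 0.812252
T_n = 319 * 0.812252
= 259.1 ms


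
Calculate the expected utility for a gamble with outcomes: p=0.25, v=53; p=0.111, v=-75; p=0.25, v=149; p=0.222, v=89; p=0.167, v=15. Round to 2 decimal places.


EU = sum(p_i * v_i)
0.25 * 53 = 13.25
0.111 * -75 = -8.325
0.25 * 149 = 37.25
0.222 * 89 = 19.758
0.167 * 15 = 2.505
EU = 13.25 + -8.325 + 37.25 + 19.758 + 2.505
= 64.44


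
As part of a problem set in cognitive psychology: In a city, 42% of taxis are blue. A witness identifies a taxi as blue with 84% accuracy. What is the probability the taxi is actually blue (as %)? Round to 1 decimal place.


P(blue | says blue) = P(says blue | blue)*P(blue) / [P(says blue | blue)*P(blue) + P(says blue | not blue)*P(not blue)]
Numerator = 0.84 * 0.42 = 0.3528
False identification = 0.16 * 0.58 = 0.0928
P = 0.3528 / (0.3528 + 0.0928)
= 0.3528 / 0.4456
As percentage = 79.2


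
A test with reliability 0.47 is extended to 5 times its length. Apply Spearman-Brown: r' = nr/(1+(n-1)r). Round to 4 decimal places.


r_new = n*r / (1 + (n-1)*r)
Numerator = 5 * 0.47 = 2.35
Denominator = 1 + 4 * 0.47 = 2.88
r_new = 2.35 / 2.88
= 0.8160


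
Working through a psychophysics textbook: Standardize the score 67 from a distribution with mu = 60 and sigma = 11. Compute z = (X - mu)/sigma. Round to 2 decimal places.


z = (X - mu) / sigma
= (67 - 60) / 11
= 7 / 11
= 0.64


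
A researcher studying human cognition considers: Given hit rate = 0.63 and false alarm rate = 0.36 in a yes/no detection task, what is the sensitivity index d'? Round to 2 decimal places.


d' = z(HR) - z(FAR)
z(0.63) = 0.3319
z(0.36) = -0.3585
d' = 0.3319 - -0.3585
= 0.69


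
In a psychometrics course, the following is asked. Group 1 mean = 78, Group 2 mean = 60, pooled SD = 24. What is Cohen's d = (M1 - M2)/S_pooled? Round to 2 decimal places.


Cohen's d = (M1 - M2) / S_pooled
= (78 - 60) / 24
= 18 / 24
= 0.75


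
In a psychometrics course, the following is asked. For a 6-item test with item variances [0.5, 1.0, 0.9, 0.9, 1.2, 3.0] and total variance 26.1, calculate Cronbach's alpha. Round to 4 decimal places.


alpha = (k/(k-1)) * (1 - sum(s_i^2)/s_total^2)
sum(item variances) = 7.5
k/(k-1) = 6/5 = 1.2
1 - 7.5/26.1 = 1 - 0.287356 = 0.712644
alpha = 1.2 * 0.712644
= 0.8552


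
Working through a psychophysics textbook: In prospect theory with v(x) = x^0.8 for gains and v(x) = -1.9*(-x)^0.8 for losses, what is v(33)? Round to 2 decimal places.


Since x = 33 >= 0, use v(x) = x^0.8
33^0.8 = 16.3988
v(33) = 16.40


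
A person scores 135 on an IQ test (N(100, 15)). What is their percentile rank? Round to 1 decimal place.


z = (IQ - mean) / SD
z = (135 - 100) / 15 = 2.3333
Percentile = Phi(2.3333) * 100
Phi(2.3333) = 0.990184
= 99.0


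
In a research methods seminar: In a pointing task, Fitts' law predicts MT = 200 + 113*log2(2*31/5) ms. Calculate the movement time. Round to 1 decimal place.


MT = 200 + 113 * log2(2*31/5)
2D/W = 12.4
log2(12.4) = 3.6323
MT = 200 + 113 * 3.6323
= 610.4 ms


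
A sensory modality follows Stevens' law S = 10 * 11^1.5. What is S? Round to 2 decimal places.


S = 10 * 11^1.5
11^1.5 = 36.4829
S = 10 * 36.4829
= 364.83


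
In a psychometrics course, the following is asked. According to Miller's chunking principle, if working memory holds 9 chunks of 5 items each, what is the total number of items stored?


Total items = chunks * items_per_chunk
= 9 * 5
= 45


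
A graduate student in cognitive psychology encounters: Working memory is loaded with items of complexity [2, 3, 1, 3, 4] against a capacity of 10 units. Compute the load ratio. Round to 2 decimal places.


Total complexity = 2 + 3 + 1 + 3 + 4 = 13
Load = total / capacity = 13 / 10
= 1.30


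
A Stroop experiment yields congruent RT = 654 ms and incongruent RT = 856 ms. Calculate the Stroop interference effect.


Stroop effect = RT(incongruent) - RT(congruent)
= 856 - 654
= 202 ms


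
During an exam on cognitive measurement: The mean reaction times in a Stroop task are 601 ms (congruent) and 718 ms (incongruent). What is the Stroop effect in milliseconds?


Stroop effect = RT(incongruent) - RT(congruent)
= 718 - 601
= 117 ms


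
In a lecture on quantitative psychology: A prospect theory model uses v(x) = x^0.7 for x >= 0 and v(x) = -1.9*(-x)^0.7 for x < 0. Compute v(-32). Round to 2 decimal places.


Since x = -32 < 0, use v(x) = -lambda*(-x)^alpha
(-x) = 32
32^0.7 = 11.3137
v(-32) = -1.9 * 11.3137
= -21.50


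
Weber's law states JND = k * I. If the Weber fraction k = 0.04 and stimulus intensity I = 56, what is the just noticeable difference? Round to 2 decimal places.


JND = k * I
JND = 0.04 * 56
= 2.24


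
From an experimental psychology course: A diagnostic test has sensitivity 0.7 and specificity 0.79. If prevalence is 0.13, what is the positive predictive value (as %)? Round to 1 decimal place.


PPV = (sens * prev) / (sens * prev + (1-spec) * (1-prev))
Numerator = 0.7 * 0.13 = 0.091
P(positive and no disease) = (1 - spec) * (1 - prev) = (1 - 0.79) * (1 - 0.13) = 0.1827
Denominator = 0.091 + 0.1827 = 0.2737
PPV = 0.091 / 0.2737 = 0.332481
As percentage = 33.2


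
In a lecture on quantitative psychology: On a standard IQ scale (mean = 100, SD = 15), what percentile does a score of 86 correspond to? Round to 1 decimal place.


z = (IQ - mean) / SD
z = (86 - 100) / 15 = -0.9333
Percentile = Phi(-0.9333) * 100
Phi(-0.9333) = 0.175333
= 17.5


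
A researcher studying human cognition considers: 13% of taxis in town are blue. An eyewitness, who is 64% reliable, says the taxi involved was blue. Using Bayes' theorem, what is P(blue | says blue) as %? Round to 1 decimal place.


P(blue | says blue) = P(says blue | blue)*P(blue) / [P(says blue | blue)*P(blue) + P(says blue | not blue)*P(not blue)]
Numerator = 0.64 * 0.13 = 0.0832
False identification = 0.36 * 0.87 = 0.3132
P = 0.0832 / (0.0832 + 0.3132)
= 0.0832 / 0.3964
As percentage = 21.0


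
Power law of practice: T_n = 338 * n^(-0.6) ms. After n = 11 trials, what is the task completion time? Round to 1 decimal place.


T_n = 338 * 11^(-0.6)
11^(-0.6) = 0.237227
T_n = 338 * 0.237227
= 80.2 ms


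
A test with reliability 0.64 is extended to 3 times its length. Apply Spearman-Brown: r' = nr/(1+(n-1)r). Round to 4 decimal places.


r_new = n*r / (1 + (n-1)*r)
Numerator = 3 * 0.64 = 1.92
Denominator = 1 + 2 * 0.64 = 2.28
r_new = 1.92 / 2.28
= 0.8421


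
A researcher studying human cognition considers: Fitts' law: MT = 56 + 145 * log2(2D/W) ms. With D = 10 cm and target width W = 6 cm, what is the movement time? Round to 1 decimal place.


MT = 56 + 145 * log2(2*10/6)
2D/W = 3.333333
log2(3.333333) = 1.737
MT = 56 + 145 * 1.737
= 307.9 ms


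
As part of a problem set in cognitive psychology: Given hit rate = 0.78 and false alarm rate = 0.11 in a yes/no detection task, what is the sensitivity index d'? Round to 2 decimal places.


d' = z(HR) - z(FAR)
z(0.78) = 0.7722
z(0.11) = -1.2265
d' = 0.7722 - -1.2265
= 2.00


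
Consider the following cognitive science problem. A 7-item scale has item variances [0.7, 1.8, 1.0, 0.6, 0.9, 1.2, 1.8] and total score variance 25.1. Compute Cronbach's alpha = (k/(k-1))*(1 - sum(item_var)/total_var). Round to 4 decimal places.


alpha = (k/(k-1)) * (1 - sum(s_i^2)/s_total^2)
sum(item variances) = 8.0
k/(k-1) = 7/6 = 1.166667
1 - 8.0/25.1 = 1 - 0.318725 = 0.681275
alpha = 1.166667 * 0.681275
= 0.7948


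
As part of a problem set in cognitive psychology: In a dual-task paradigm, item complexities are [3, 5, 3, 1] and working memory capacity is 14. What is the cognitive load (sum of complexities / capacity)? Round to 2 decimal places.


Total complexity = 3 + 5 + 3 + 1 = 12
Load = total / capacity = 12 / 14
= 0.86


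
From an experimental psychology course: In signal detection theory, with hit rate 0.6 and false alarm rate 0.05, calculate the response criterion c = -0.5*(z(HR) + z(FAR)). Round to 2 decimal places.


c = -0.5 * (z(HR) + z(FAR))
z(0.6) = 0.2533
z(0.05) = -1.6449
c = -0.5 * (0.2533 + -1.6449)
= -0.5 * -1.3916
= 0.70


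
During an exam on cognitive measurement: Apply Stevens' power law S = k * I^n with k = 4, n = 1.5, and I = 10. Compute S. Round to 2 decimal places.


S = 4 * 10^1.5
10^1.5 = 31.6228
S = 4 * 31.6228
= 126.49


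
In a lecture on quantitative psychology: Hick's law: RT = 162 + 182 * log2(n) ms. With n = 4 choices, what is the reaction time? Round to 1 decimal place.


RT = 162 + 182 * log2(4)
log2(4) = 2.0
RT = 162 + 182 * 2.0
= 162 + 364.0
= 526.0 ms


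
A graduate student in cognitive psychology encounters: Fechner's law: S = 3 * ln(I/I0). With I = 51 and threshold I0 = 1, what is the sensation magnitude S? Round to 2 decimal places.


S = 3 * ln(51/1)
I/I0 = 51.0
ln(51.0) = 3.9318
S = 3 * 3.9318
= 11.80


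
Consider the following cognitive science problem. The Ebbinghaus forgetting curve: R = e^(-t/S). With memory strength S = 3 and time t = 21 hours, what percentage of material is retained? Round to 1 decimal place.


R = e^(-t/S)
-t/S = -21/3 = -7.0
R = e^(-7.0) = 0.000912
Percentage = 0.000912 * 100
= 0.1


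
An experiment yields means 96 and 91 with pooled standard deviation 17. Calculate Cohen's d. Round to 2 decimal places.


Cohen's d = (M1 - M2) / S_pooled
= (96 - 91) / 17
= 5 / 17
= 0.29


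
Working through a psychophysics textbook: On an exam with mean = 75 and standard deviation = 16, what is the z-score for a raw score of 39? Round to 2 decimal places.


z = (X - mu) / sigma
= (39 - 75) / 16
= -36 / 16
= -2.25


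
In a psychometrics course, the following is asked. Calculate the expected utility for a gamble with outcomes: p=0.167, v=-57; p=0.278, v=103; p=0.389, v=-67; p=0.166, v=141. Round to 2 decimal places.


EU = sum(p_i * v_i)
0.167 * -57 = -9.519
0.278 * 103 = 28.634
0.389 * -67 = -26.063
0.166 * 141 = 23.406
EU = -9.519 + 28.634 + -26.063 + 23.406
= 16.46


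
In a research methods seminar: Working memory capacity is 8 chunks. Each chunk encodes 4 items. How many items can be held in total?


Total items = chunks * items_per_chunk
= 8 * 4
= 32


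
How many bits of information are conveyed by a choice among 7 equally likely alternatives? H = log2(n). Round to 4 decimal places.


H = log2(n)
H = log2(7)
= 2.8074


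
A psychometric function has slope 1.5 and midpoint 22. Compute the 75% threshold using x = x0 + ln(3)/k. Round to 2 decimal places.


At P = 0.75: 0.75 = 1/(1 + e^(-k*(x-x0)))
Solving: e^(-k*(x-x0)) = 1/3
x = x0 + ln(3)/k
ln(3) = 1.0986
x = 22 + 1.0986/1.5
= 22 + 0.7324
= 22.73


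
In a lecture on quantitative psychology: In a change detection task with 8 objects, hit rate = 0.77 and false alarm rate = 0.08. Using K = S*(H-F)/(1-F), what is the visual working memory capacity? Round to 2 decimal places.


K = S * (H - F) / (1 - F)
H - F = 0.69
1 - F = 0.92
K = 8 * 0.69 / 0.92
= 6.00


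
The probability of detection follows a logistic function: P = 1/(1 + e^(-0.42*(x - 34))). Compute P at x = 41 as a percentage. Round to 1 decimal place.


P(x) = 1/(1 + e^(-0.42*(41 - 34)))
Exponent = -0.42 * 7 = -2.94
e^(-2.94) = 0.052866
P = 1/(1 + 0.052866) = 0.949788
Percentage = 95.0


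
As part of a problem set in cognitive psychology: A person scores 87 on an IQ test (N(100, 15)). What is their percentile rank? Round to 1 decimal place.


z = (IQ - mean) / SD
z = (87 - 100) / 15 = -0.8667
Percentile = Phi(-0.8667) * 100
Phi(-0.8667) = 0.193053
= 19.3


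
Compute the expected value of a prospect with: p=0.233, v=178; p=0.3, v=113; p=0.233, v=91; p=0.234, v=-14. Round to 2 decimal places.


EU = sum(p_i * v_i)
0.233 * 178 = 41.474
0.3 * 113 = 33.9
0.233 * 91 = 21.203
0.234 * -14 = -3.276
EU = 41.474 + 33.9 + 21.203 + -3.276
= 93.30


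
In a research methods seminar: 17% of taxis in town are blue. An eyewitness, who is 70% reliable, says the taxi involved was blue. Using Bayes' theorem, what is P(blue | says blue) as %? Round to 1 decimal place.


P(blue | says blue) = P(says blue | blue)*P(blue) / [P(says blue | blue)*P(blue) + P(says blue | not blue)*P(not blue)]
Numerator = 0.7 * 0.17 = 0.119
False identification = 0.3 * 0.83 = 0.249
P = 0.119 / (0.119 + 0.249)
= 0.119 / 0.368
As percentage = 32.3


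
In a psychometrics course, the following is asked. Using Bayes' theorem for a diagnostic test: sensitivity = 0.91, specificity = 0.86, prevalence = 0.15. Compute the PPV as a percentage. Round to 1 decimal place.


PPV = (sens * prev) / (sens * prev + (1-spec) * (1-prev))
Numerator = 0.91 * 0.15 = 0.1365
P(positive and no disease) = (1 - spec) * (1 - prev) = (1 - 0.86) * (1 - 0.15) = 0.119
Denominator = 0.1365 + 0.119 = 0.2555
PPV = 0.1365 / 0.2555 = 0.534247
As percentage = 53.4


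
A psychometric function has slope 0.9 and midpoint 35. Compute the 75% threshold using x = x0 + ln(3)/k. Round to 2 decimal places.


At P = 0.75: 0.75 = 1/(1 + e^(-k*(x-x0)))
Solving: e^(-k*(x-x0)) = 1/3
x = x0 + ln(3)/k
ln(3) = 1.0986
x = 35 + 1.0986/0.9
= 35 + 1.2207
= 36.22


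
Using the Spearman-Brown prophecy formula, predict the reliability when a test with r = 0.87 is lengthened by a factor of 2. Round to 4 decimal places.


r_new = n*r / (1 + (n-1)*r)
Numerator = 2 * 0.87 = 1.74
Denominator = 1 + 1 * 0.87 = 1.87
r_new = 1.74 / 1.87
= 0.9305


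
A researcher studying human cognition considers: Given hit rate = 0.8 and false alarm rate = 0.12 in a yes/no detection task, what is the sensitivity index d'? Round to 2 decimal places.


d' = z(HR) - z(FAR)
z(0.8) = 0.8416
z(0.12) = -1.175
d' = 0.8416 - -1.175
= 2.02


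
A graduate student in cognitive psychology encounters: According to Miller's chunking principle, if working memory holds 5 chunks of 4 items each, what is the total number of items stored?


Total items = chunks * items_per_chunk
= 5 * 4
= 20


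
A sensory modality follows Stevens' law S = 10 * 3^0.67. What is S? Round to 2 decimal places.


S = 10 * 3^0.67
3^0.67 = 2.0877
S = 10 * 2.0877
= 20.88


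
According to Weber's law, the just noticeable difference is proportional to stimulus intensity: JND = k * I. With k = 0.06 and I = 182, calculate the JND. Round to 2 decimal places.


JND = k * I
JND = 0.06 * 182
= 10.92


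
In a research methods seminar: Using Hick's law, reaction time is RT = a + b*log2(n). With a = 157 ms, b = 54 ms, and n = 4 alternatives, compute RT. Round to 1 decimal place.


RT = 157 + 54 * log2(4)
log2(4) = 2.0
RT = 157 + 54 * 2.0
= 157 + 108.0
= 265.0 ms


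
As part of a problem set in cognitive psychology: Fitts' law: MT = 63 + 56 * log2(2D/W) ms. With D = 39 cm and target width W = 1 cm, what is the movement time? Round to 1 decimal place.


MT = 63 + 56 * log2(2*39/1)
2D/W = 78.0
log2(78.0) = 6.2854
MT = 63 + 56 * 6.2854
= 415.0 ms


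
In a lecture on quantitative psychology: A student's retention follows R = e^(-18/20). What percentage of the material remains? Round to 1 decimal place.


R = e^(-t/S)
-t/S = -18/20 = -0.9
R = e^(-0.9) = 0.40657
Percentage = 0.40657 * 100
= 40.7


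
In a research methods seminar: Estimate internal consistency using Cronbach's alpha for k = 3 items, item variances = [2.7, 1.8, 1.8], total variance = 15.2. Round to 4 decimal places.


alpha = (k/(k-1)) * (1 - sum(s_i^2)/s_total^2)
sum(item variances) = 6.3
k/(k-1) = 3/2 = 1.5
1 - 6.3/15.2 = 1 - 0.414474 = 0.585526
alpha = 1.5 * 0.585526
= 0.8783


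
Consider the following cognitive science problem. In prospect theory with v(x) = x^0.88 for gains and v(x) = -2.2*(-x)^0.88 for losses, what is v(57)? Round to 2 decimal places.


Since x = 57 >= 0, use v(x) = x^0.88
57^0.88 = 35.0889
v(57) = 35.09


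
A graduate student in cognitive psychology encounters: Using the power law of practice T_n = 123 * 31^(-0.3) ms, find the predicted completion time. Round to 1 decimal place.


T_n = 123 * 31^(-0.3)
31^(-0.3) = 0.356937
T_n = 123 * 0.356937
= 43.9 ms


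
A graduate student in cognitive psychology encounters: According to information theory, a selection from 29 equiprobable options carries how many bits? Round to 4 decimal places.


H = log2(n)
H = log2(29)
= 4.8580


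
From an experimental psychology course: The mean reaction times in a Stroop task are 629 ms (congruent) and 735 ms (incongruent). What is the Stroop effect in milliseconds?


Stroop effect = RT(incongruent) - RT(congruent)
= 735 - 629
= 106 ms


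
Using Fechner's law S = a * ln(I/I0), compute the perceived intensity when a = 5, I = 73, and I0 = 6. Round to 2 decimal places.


S = 5 * ln(73/6)
I/I0 = 12.166667
ln(12.166667) = 2.4987
S = 5 * 2.4987
= 12.49


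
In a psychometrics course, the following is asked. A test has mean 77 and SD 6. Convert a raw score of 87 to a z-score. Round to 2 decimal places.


z = (X - mu) / sigma
= (87 - 77) / 6
= 10 / 6
= 1.67


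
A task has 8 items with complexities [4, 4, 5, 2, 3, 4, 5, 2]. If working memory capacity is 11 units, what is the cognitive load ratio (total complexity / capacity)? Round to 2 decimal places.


Total complexity = 4 + 4 + 5 + 2 + 3 + 4 + 5 + 2 = 29
Load = total / capacity = 29 / 11
= 2.64


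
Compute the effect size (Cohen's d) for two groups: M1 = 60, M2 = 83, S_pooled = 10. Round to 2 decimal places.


Cohen's d = (M1 - M2) / S_pooled
= (60 - 83) / 10
= -23 / 10
= -2.30


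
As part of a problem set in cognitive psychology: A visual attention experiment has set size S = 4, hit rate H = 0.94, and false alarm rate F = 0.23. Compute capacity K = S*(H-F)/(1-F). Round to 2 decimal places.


K = S * (H - F) / (1 - F)
H - F = 0.71
1 - F = 0.77
K = 4 * 0.71 / 0.77
= 3.69


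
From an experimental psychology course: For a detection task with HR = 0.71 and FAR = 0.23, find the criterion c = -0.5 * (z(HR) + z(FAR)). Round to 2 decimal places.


c = -0.5 * (z(HR) + z(FAR))
z(0.71) = 0.5534
z(0.23) = -0.7388
c = -0.5 * (0.5534 + -0.7388)
= -0.5 * -0.1854
= 0.09


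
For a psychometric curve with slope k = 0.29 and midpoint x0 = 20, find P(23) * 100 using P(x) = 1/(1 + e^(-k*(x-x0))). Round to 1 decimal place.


P(x) = 1/(1 + e^(-0.29*(23 - 20)))
Exponent = -0.29 * 3 = -0.87
e^(-0.87) = 0.418952
P = 1/(1 + 0.418952) = 0.704745
Percentage = 70.5


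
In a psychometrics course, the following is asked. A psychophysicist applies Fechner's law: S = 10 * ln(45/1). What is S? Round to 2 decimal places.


S = 10 * ln(45/1)
I/I0 = 45.0
ln(45.0) = 3.8067
S = 10 * 3.8067
= 38.07


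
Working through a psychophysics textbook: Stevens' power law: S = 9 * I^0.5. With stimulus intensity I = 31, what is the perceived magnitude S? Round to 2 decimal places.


S = 9 * 31^0.5
31^0.5 = 5.5678
S = 9 * 5.5678
= 50.11


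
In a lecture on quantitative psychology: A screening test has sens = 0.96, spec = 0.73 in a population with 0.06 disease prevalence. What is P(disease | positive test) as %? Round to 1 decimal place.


PPV = (sens * prev) / (sens * prev + (1-spec) * (1-prev))
Numerator = 0.96 * 0.06 = 0.0576
P(positive and no disease) = (1 - spec) * (1 - prev) = (1 - 0.73) * (1 - 0.06) = 0.2538
Denominator = 0.0576 + 0.2538 = 0.3114
PPV = 0.0576 / 0.3114 = 0.184971
As percentage = 18.5


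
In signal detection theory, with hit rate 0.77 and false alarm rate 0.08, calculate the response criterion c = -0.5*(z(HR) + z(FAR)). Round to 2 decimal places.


c = -0.5 * (z(HR) + z(FAR))
z(0.77) = 0.7388
z(0.08) = -1.4051
c = -0.5 * (0.7388 + -1.4051)
= -0.5 * -0.6663
= 0.33


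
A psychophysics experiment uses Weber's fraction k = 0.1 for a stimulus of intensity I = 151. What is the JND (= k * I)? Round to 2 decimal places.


JND = k * I
JND = 0.1 * 151
= 15.10


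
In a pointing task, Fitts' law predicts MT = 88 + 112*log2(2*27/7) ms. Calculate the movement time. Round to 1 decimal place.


MT = 88 + 112 * log2(2*27/7)
2D/W = 7.714286
log2(7.714286) = 2.9475
MT = 88 + 112 * 2.9475
= 418.1 ms


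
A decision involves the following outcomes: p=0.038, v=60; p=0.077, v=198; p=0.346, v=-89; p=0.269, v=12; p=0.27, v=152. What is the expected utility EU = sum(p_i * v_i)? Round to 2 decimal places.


EU = sum(p_i * v_i)
0.038 * 60 = 2.28
0.077 * 198 = 15.246
0.346 * -89 = -30.794
0.269 * 12 = 3.228
0.27 * 152 = 41.04
EU = 2.28 + 15.246 + -30.794 + 3.228 + 41.04
= 31.00


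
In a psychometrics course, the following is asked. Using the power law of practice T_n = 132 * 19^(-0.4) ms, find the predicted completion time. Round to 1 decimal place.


T_n = 132 * 19^(-0.4)
19^(-0.4) = 0.307963
T_n = 132 * 0.307963
= 40.7 ms


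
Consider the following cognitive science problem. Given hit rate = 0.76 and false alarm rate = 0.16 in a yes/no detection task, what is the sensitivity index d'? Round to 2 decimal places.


d' = z(HR) - z(FAR)
z(0.76) = 0.7063
z(0.16) = -0.9945
d' = 0.7063 - -0.9945
= 1.70


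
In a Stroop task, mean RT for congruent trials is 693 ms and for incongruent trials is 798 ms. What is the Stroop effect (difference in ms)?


Stroop effect = RT(incongruent) - RT(congruent)
= 798 - 693
= 105 ms


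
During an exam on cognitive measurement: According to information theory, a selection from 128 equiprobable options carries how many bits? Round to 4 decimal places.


H = log2(n)
H = log2(128)
= 7.0000


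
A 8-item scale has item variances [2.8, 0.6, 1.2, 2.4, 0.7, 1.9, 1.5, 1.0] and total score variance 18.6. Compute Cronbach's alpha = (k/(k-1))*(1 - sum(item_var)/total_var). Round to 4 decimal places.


alpha = (k/(k-1)) * (1 - sum(s_i^2)/s_total^2)
sum(item variances) = 12.1
k/(k-1) = 8/7 = 1.142857
1 - 12.1/18.6 = 1 - 0.650538 = 0.349462
alpha = 1.142857 * 0.349462
= 0.3994


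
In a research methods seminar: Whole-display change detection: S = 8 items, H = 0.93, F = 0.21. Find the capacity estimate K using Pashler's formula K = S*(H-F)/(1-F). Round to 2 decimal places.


K = S * (H - F) / (1 - F)
H - F = 0.72
1 - F = 0.79
K = 8 * 0.72 / 0.79
= 7.29


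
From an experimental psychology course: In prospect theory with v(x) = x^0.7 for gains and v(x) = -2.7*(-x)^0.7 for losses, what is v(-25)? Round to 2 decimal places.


Since x = -25 < 0, use v(x) = -lambda*(-x)^alpha
(-x) = 25
25^0.7 = 9.5183
v(-25) = -2.7 * 9.5183
= -25.70
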